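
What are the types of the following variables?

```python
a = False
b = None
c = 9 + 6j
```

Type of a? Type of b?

a is bool; b is NoneType

bool, NoneType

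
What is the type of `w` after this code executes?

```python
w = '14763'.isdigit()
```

str.isdigit() returns bool

bool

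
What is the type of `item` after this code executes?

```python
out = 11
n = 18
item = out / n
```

int / int always returns float in Python 3 (11 / 18 = 0.611111)

float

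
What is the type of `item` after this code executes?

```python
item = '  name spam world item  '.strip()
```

str.strip() returns str

str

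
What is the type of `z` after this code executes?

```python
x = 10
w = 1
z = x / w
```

int / int always returns float in Python 3 (10 / 1 = 10)

float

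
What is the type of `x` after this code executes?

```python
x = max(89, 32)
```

max() of ints returns int

int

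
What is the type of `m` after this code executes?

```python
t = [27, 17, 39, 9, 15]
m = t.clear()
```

list.clear() returns None

NoneType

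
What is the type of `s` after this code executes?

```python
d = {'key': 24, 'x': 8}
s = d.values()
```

.values() returns a dict_values view object

dict_values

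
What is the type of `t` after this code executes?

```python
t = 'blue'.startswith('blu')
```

str.startswith() returns bool

bool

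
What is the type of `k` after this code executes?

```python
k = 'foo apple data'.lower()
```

str.lower() returns str

str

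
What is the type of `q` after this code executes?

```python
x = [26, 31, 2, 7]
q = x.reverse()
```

list.reverse() returns None

NoneType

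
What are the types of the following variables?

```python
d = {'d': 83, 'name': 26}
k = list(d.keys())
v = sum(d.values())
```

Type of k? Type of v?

list(...) returns list; sum of int values returns int

list, int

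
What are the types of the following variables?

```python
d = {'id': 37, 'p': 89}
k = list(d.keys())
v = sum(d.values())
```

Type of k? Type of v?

list(...) returns list; sum of int values returns int

list, int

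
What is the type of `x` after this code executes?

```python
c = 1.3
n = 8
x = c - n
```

float - int returns float (1.3 - 8 = -6.7)

float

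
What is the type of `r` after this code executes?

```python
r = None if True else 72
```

Ternary: condition is True, if branch (None) taken → NoneType

NoneType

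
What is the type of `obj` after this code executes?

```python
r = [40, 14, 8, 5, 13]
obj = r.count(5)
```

list.count() returns int

int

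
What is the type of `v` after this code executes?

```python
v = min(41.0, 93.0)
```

min() of floats returns float

float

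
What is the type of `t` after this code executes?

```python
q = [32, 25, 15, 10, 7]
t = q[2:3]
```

Slicing a list always returns a list

list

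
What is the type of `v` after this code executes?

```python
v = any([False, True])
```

any() returns bool

bool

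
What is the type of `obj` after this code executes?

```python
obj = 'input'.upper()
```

str.upper() returns str

str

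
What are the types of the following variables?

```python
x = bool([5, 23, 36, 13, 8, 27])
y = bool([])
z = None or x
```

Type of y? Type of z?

bool() returns bool; None or <bool> returns the bool

bool, bool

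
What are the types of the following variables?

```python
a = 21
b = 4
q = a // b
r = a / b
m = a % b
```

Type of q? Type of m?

int // int returns int; int % int returns int

int, int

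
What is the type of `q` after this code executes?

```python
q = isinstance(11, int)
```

isinstance() returns bool

bool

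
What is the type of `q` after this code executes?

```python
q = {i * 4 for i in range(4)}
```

A set comprehension {expr for x in iterable} produces a set

set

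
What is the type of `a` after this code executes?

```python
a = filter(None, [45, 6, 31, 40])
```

filter() returns a filter iterator object

filter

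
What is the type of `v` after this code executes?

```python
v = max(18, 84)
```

max() of ints returns int

int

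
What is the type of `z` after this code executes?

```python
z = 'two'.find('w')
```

str.find() returns int (index, or -1)

int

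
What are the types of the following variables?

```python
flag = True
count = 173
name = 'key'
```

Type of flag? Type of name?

flag is bool; name is str

bool, str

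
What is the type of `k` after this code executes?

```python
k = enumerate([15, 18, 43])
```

enumerate() returns an enumerate iterator object

enumerate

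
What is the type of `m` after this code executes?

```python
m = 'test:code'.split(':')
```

str.split() returns list

list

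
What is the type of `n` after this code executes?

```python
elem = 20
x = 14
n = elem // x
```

int // int returns int (20 // 14 = 1)

int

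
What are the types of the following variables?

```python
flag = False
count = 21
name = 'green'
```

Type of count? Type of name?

count is int; name is str

int, str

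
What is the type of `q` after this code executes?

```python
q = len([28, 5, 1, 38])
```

len() always returns int

int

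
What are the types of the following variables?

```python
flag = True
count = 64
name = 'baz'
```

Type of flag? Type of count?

flag is bool; count is int

bool, int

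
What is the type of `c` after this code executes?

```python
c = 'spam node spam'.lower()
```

str.lower() returns str

str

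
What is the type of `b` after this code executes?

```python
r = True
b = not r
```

'not' always returns bool

bool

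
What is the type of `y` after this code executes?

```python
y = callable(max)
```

callable() returns bool

bool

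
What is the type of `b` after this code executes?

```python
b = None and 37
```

'and' returns first falsy value (None)

NoneType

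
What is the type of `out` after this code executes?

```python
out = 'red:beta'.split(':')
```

str.split() returns list

list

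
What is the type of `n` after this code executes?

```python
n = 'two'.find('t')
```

str.find() returns int (index, or -1)

int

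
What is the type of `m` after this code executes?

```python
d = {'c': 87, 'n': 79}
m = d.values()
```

.values() returns a dict_values view object

dict_values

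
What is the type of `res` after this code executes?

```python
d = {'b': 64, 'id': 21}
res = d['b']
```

Accessing dict[str, int] with key 'b' returns int value 64

int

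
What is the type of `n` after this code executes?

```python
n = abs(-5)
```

abs() of int returns int

int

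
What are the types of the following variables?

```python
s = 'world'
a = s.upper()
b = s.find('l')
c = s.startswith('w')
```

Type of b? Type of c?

str.find() returns int; str.startswith() returns bool

int, bool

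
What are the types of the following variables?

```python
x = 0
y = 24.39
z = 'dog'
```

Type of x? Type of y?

x is int; y is float

int, float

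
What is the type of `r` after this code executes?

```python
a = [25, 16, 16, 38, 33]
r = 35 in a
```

'in' operator returns bool

bool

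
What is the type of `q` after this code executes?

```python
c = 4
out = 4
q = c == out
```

Equality comparison returns bool

bool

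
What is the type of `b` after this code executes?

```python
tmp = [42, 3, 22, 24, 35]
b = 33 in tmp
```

'in' operator returns bool

bool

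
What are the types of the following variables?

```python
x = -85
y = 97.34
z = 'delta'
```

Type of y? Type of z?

y is float; z is str

float, str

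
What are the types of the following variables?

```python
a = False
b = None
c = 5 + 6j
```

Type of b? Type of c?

b is NoneType; c is complex

NoneType, complex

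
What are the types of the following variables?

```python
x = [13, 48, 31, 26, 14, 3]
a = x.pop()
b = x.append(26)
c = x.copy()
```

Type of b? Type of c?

list.append() returns None; list.copy() returns list

NoneType, list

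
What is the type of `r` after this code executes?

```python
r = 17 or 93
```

'or' returns the first truthy value (17, which is int)

int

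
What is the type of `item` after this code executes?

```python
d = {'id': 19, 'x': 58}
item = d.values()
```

.values() returns a dict_values view object

dict_values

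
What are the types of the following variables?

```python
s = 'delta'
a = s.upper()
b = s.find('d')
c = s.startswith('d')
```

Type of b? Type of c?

str.find() returns int; str.startswith() returns bool

int, bool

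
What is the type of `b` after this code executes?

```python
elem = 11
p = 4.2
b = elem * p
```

int * float returns float (11 * 4.2 = 46.2)

float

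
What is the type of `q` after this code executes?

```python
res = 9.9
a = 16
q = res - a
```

float - int returns float (9.9 - 16 = -6.1)

float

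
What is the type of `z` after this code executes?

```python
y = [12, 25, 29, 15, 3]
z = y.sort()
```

list.sort() returns None (sorts in place)

NoneType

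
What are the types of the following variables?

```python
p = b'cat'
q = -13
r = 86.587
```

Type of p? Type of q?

p is bytes; q is int

bytes, int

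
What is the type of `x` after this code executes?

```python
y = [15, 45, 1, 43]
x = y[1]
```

Indexing a list of ints returns int (y[1] = 45)

int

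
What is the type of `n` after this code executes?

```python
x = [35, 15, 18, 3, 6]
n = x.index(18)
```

list.index() returns int

int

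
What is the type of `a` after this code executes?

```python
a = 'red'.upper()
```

str.upper() returns str

str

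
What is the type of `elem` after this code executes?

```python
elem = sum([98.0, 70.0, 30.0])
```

sum() of floats returns float

float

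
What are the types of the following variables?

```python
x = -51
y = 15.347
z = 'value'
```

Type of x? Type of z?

x is int; z is str

int, str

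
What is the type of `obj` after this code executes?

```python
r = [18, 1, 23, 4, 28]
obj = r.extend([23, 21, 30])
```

list.extend() returns None

NoneType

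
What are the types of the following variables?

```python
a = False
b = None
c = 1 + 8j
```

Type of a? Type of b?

a is bool; b is NoneType

bool, NoneType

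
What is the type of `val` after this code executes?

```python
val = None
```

None has type NoneType

NoneType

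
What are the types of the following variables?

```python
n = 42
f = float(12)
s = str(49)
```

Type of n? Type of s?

n is int; s is str

int, str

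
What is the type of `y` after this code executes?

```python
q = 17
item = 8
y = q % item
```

int % int returns int (17 % 8 = 1)

int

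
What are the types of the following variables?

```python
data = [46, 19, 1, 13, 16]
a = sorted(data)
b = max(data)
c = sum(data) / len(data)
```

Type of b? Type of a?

max of ints returns int; sorted() returns list

int, list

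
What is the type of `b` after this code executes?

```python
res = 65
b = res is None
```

'is' comparison returns bool

bool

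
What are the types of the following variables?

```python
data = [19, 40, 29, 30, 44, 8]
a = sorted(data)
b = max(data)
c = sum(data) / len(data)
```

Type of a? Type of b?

sorted() returns list; max of ints returns int

list, int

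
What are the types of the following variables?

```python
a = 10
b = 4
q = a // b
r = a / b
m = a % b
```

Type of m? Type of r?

int % int returns int; int / int returns float

int, float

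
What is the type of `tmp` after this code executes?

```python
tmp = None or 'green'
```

'or' with None returns the other value ('green', str)

str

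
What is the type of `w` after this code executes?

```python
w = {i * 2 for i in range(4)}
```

A set comprehension {expr for x in iterable} produces a set

set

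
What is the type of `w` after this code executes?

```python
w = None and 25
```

'and' returns first falsy value (None)

NoneType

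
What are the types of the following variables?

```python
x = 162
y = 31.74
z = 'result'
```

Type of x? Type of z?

x is int; z is str

int, str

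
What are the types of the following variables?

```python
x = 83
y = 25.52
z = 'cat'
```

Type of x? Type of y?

x is int; y is float

int, float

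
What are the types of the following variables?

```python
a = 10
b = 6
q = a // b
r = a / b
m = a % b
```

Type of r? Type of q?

int / int returns float; int // int returns int

float, int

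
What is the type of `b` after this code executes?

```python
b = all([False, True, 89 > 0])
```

all() returns bool

bool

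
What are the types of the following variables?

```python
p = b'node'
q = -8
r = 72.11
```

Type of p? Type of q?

p is bytes; q is int

bytes, int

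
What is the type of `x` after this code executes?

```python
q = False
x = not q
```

'not' always returns bool

bool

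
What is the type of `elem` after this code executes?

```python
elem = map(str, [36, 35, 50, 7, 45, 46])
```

map() returns a map iterator object

map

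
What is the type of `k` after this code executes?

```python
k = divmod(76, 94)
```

divmod() returns a tuple (quotient, remainder)

tuple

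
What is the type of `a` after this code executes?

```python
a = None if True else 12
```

Ternary: condition is True, if branch (None) taken → NoneType

NoneType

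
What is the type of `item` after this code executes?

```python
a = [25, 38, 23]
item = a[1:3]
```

Slicing a list always returns a list

list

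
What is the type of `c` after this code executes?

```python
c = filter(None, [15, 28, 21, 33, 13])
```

filter() returns a filter iterator object

filter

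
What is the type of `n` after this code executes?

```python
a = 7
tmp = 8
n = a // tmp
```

int // int returns int (7 // 8 = 0)

int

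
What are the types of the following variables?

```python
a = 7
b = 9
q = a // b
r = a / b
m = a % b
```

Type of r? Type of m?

int / int returns float; int % int returns int

float, int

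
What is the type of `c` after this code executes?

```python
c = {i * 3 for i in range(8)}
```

A set comprehension {expr for x in iterable} produces a set

set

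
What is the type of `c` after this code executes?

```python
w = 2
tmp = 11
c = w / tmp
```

int / int always returns float in Python 3 (2 / 11 = 0.181818)

float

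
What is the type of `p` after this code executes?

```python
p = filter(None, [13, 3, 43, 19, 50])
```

filter() returns a filter iterator object

filter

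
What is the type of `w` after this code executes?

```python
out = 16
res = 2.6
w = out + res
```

int + float returns float (16 + 2.6 = 18.6)

float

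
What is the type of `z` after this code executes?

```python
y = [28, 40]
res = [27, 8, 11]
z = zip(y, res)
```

zip() returns a zip iterator object

zip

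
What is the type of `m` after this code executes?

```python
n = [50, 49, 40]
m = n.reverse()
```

list.reverse() returns None

NoneType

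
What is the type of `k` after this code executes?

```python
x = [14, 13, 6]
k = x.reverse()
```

list.reverse() returns None

NoneType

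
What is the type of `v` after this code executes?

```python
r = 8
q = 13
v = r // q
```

int // int returns int (8 // 13 = 0)

int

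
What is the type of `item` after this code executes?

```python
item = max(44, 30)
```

max() of ints returns int

int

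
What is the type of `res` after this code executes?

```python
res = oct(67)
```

oct() returns str representation

str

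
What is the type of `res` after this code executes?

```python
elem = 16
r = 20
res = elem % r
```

int % int returns int (16 % 20 = 16)

int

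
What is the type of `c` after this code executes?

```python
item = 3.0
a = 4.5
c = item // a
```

float // float returns float (floor division preserves float type)

float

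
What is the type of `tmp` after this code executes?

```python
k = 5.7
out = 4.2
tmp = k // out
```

float // float returns float (floor division preserves float type)

float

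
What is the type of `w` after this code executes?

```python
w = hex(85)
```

hex() returns str representation

str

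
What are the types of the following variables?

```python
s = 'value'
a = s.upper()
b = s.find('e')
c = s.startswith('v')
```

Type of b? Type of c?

str.find() returns int; str.startswith() returns bool

int, bool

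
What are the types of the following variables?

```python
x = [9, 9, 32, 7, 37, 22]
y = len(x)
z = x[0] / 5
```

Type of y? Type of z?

len() returns int; int / int returns float

int, float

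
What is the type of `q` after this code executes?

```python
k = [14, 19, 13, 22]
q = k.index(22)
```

list.index() returns int

int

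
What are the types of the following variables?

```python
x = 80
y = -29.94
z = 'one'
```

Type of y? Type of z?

y is float; z is str

float, str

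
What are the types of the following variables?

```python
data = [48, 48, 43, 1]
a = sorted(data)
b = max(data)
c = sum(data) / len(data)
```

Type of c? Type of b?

int / int returns float; max of ints returns int

float, int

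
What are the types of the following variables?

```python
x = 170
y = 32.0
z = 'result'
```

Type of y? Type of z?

y is float; z is str

float, str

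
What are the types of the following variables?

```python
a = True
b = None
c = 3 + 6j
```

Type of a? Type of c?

a is bool; c is complex

bool, complex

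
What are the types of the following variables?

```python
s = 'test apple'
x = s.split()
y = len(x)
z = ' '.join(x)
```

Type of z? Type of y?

str.join() returns str; len() returns int

str, int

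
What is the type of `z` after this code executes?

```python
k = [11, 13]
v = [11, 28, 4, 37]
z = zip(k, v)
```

zip() returns a zip iterator object

zip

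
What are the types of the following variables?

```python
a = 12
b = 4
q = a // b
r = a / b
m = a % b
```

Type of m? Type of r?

int % int returns int; int / int returns float

int, float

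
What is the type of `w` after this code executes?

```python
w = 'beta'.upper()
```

str.upper() returns str

str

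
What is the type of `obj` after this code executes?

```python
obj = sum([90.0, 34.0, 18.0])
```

sum() of floats returns float

float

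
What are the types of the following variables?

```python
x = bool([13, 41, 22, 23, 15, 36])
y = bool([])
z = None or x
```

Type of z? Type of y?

None or <bool> returns the bool; bool() returns bool

bool, bool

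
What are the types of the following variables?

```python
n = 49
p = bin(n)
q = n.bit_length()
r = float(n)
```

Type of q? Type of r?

int.bit_length() returns int; float() returns float

int, float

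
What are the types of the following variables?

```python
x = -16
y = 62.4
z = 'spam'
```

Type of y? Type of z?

y is float; z is str

float, str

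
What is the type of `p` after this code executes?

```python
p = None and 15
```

'and' returns first falsy value (None)

NoneType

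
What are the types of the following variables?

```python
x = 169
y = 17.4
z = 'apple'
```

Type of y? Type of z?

y is float; z is str

float, str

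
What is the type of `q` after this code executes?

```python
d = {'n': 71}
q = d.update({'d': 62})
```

dict.update() returns None

NoneType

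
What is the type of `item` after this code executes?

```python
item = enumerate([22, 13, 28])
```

enumerate() returns an enumerate iterator object

enumerate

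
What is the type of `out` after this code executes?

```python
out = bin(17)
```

bin() returns str representation

str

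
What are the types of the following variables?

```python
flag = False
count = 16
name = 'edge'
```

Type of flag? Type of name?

flag is bool; name is str

bool, str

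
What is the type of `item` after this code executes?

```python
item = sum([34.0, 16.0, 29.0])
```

sum() of floats returns float

float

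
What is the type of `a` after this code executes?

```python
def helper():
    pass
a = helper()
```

A function with no return statement returns None

NoneType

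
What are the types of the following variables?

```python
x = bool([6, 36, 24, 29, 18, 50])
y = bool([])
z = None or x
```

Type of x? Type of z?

bool() returns bool; None or <bool> returns the bool

bool, bool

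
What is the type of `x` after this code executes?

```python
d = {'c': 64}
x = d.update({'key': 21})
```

dict.update() returns None

NoneType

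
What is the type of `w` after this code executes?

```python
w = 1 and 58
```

'and' returns the last value when all truthy (58, which is int)

int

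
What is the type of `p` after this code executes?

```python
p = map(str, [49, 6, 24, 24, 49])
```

map() returns a map iterator object

map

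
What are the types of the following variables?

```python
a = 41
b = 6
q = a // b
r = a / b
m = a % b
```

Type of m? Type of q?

int % int returns int; int // int returns int

int, int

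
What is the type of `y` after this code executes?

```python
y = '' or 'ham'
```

'or' returns first truthy value ('ham', which is str)

str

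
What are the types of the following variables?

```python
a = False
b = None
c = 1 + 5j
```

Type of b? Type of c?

b is NoneType; c is complex

NoneType, complex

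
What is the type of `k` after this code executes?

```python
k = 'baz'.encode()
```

str.encode() returns bytes

bytes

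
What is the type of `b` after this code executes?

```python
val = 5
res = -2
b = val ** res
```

int ** negative int returns float

float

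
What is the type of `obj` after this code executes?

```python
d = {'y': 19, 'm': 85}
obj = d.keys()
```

.keys() returns a dict_keys view object

dict_keys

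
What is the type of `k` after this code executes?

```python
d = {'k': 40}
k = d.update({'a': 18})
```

dict.update() returns None

NoneType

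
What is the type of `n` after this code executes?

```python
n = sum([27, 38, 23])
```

sum() of ints returns int

int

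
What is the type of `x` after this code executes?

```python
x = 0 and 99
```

'and' returns the first falsy value (0, which is int)

int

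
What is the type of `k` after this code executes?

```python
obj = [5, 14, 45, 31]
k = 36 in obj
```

'in' operator returns bool

bool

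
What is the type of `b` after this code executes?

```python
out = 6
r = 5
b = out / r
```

int / int always returns float in Python 3 (6 / 5 = 1.2)

float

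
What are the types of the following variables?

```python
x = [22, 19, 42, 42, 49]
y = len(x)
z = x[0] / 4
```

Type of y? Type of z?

len() returns int; int / int returns float

int, float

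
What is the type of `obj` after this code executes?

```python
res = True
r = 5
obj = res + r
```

bool + int returns int (True is 1, so 1 + 5 = 6)

int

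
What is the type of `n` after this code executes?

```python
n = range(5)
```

range() returns a range object

range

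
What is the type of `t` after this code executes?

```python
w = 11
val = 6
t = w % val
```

int % int returns int (11 % 6 = 5)

int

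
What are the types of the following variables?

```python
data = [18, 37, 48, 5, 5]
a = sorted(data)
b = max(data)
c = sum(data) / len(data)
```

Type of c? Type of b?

int / int returns float; max of ints returns int

float, int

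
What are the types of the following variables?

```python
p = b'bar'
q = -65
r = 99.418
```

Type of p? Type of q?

p is bytes; q is int

bytes, int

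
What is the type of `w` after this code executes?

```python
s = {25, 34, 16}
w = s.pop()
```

Popping from a set of ints returns int

int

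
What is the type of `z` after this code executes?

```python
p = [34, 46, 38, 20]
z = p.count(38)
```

list.count() returns int

int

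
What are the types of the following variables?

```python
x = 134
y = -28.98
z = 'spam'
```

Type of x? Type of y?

x is int; y is float

int, float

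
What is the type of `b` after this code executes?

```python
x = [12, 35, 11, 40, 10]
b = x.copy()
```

list.copy() returns list

list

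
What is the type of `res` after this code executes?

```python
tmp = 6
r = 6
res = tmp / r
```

int / int always returns float in Python 3 (6 / 6 = 1)

float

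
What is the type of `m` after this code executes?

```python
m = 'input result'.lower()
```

str.lower() returns str

str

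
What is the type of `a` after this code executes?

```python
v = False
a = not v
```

'not' always returns bool

bool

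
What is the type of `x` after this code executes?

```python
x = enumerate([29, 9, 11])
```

enumerate() returns an enumerate iterator object

enumerate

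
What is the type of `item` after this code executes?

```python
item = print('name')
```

print() returns None

NoneType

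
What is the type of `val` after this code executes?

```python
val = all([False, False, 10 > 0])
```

all() returns bool

bool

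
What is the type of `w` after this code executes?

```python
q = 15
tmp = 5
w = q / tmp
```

int / int always returns float in Python 3 (15 / 5 = 3)

float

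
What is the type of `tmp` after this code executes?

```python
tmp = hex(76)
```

hex() returns str representation

str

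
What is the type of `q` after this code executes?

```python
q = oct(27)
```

oct() returns str representation

str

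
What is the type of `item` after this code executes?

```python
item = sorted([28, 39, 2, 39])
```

sorted() always returns list

list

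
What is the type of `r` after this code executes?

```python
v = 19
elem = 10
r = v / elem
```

int / int always returns float in Python 3 (19 / 10 = 1.9)

float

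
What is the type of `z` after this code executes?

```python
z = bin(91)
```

bin() returns str representation

str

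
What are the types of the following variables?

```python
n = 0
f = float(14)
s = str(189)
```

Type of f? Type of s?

f is float; s is str

float, str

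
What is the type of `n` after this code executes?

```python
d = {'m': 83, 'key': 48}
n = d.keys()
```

.keys() returns a dict_keys view object

dict_keys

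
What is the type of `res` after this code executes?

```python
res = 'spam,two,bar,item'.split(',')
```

str.split() returns list

list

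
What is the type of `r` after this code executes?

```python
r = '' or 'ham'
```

'or' returns first truthy value ('ham', which is str)

str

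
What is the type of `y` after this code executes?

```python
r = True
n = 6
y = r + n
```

bool + int returns int (True is 1, so 1 + 6 = 7)

int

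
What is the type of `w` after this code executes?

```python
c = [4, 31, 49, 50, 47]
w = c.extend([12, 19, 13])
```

list.extend() returns None

NoneType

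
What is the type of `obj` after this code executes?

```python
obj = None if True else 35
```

Ternary: condition is True, if branch (None) taken → NoneType

NoneType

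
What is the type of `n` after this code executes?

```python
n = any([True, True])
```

any() returns bool

bool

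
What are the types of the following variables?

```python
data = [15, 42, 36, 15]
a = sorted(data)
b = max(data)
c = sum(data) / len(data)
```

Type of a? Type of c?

sorted() returns list; int / int returns float

list, float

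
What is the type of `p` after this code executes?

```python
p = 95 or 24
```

'or' returns the first truthy value (95, which is int)

int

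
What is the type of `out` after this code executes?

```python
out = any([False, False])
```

any() returns bool

bool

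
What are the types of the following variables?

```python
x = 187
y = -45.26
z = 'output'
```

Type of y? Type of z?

y is float; z is str

float, str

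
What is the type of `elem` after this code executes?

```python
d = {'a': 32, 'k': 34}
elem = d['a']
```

Accessing dict[str, int] with key 'a' returns int value 32

int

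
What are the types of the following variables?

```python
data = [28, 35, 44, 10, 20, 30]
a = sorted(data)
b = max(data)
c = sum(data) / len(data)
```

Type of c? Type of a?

int / int returns float; sorted() returns list

float, list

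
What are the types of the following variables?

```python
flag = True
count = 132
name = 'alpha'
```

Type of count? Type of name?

count is int; name is str

int, str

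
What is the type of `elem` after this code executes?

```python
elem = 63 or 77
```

'or' returns the first truthy value (63, which is int)

int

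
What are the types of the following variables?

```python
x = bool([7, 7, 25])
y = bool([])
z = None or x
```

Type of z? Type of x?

None or <bool> returns the bool; bool() returns bool

bool, bool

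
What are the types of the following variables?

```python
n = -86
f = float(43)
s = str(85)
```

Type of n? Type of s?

n is int; s is str

int, str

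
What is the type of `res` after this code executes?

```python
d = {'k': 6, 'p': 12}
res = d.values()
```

.values() returns a dict_values view object

dict_values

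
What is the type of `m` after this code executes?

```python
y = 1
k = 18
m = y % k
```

int % int returns int (1 % 18 = 1)

int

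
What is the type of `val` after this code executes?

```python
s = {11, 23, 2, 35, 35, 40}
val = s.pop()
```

Popping from a set of ints returns int

int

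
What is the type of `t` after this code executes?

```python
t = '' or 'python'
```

'or' returns first truthy value ('python', which is str)

str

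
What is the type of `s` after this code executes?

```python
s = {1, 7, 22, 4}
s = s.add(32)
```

set.add() returns None (mutates in place)

NoneType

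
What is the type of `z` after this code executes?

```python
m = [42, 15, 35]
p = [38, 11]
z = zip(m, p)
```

zip() returns a zip iterator object

zip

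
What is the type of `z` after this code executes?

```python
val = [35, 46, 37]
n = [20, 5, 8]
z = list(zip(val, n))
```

list(zip(...)) returns a list of tuples

list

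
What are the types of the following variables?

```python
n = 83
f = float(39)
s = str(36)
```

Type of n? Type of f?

n is int; f is float

int, float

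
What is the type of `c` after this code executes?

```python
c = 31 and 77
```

'and' returns the last value when all truthy (77, which is int)

int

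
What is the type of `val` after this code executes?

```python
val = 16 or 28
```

'or' returns the first truthy value (16, which is int)

int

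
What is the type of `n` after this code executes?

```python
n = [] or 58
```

'or' returns first truthy value (58, which is int)

int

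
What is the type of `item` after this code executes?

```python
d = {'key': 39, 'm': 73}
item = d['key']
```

Accessing dict[str, int] with key 'key' returns int value 39

int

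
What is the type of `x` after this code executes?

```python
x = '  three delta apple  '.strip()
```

str.strip() returns str

str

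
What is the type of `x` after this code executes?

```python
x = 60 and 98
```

'and' returns the last value when all truthy (98, which is int)

int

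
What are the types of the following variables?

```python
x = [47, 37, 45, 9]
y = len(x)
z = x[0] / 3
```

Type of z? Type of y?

int / int returns float; len() returns int

float, int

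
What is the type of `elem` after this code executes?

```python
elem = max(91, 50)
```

max() of ints returns int

int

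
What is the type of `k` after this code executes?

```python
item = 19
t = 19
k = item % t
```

int % int returns int (19 % 19 = 0)

int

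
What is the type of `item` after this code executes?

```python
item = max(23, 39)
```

max() of ints returns int

int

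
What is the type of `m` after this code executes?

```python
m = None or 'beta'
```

'or' with None returns the other value ('beta', str)

str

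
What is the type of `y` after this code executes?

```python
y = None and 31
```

'and' returns first falsy value (None)

NoneType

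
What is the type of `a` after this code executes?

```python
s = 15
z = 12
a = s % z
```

int % int returns int (15 % 12 = 3)

int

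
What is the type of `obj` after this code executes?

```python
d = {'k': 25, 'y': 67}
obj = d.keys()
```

.keys() returns a dict_keys view object

dict_keys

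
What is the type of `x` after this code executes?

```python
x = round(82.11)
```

round() with no ndigits arg returns int

int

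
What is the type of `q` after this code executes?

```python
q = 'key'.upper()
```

str.upper() returns str

str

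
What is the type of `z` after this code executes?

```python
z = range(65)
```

range() returns a range object

range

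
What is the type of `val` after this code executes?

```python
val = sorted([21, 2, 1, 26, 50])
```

sorted() always returns list

list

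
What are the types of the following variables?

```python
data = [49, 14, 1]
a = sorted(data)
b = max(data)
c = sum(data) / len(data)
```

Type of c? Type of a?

int / int returns float; sorted() returns list

float, list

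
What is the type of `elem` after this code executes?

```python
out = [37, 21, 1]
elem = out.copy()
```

list.copy() returns list

list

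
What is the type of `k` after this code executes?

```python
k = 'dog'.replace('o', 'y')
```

str.replace() returns str

str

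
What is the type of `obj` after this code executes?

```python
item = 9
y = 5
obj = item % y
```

int % int returns int (9 % 5 = 4)

int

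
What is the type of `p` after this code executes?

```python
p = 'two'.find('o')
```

str.find() returns int (index, or -1)

int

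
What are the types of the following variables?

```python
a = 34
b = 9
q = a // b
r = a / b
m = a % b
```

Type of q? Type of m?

int // int returns int; int % int returns int

int, int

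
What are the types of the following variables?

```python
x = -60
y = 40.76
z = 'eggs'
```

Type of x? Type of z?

x is int; z is str

int, str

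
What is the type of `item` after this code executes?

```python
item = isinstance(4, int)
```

isinstance() returns bool

bool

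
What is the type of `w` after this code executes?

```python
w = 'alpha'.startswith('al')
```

str.startswith() returns bool

bool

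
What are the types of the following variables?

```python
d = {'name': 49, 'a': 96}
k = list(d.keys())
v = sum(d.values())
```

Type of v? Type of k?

sum of int values returns int; list(...) returns list

int, list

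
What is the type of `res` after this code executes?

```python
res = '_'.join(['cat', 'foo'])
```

str.join() returns str

str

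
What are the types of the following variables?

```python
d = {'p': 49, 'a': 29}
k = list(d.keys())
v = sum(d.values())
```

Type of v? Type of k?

sum of int values returns int; list(...) returns list

int, list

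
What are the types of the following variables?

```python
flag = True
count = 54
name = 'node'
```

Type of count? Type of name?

count is int; name is str

int, str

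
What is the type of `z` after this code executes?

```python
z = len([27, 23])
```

len() always returns int

int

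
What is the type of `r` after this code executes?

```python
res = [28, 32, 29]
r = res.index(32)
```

list.index() returns int

int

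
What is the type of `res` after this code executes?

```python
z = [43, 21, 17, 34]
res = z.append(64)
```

list.append() returns None (mutates in place)

NoneType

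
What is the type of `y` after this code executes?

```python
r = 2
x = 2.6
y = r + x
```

int + float returns float (2 + 2.6 = 4.6)

float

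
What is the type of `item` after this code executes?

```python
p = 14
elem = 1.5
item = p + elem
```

int + float returns float (14 + 1.5 = 15.5)

float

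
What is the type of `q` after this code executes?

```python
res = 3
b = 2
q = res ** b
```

int ** positive int returns int (3 ** 2 = 9)

int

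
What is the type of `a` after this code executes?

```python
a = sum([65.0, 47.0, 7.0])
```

sum() of floats returns float

float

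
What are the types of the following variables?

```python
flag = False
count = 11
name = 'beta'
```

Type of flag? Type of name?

flag is bool; name is str

bool, str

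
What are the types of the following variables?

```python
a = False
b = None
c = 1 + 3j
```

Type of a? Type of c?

a is bool; c is complex

bool, complex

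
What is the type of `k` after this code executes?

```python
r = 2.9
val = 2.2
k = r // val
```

float // float returns float (floor division preserves float type)

float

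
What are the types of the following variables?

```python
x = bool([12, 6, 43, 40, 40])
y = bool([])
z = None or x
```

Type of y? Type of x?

bool() returns bool; bool() returns bool

bool, bool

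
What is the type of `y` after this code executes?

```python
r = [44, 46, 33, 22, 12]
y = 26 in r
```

'in' operator returns bool

bool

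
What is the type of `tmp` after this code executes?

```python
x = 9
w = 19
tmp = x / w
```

int / int always returns float in Python 3 (9 / 19 = 0.473684)

float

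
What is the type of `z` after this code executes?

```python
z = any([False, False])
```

any() returns bool

bool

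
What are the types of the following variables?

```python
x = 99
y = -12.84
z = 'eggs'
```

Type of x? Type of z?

x is int; z is str

int, str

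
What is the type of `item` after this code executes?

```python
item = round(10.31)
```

round() with no ndigits arg returns int

int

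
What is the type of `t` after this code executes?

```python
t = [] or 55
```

'or' returns first truthy value (55, which is int)

int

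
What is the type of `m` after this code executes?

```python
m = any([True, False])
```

any() returns bool

bool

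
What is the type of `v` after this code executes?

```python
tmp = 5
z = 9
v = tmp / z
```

int / int always returns float in Python 3 (5 / 9 = 0.555556)

float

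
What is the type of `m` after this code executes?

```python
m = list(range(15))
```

list(range(...)) returns list

list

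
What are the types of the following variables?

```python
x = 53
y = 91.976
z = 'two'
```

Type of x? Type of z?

x is int; z is str

int, str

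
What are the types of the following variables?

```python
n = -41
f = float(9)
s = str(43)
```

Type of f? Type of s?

f is float; s is str

float, str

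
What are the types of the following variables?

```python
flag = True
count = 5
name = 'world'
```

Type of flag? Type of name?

flag is bool; name is str

bool, str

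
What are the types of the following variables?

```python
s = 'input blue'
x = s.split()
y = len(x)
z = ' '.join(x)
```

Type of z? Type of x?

str.join() returns str; str.split() returns list

str, list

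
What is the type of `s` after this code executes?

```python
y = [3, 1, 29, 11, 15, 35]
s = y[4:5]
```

Slicing a list always returns a list

list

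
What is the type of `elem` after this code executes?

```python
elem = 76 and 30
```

'and' returns the last value when all truthy (30, which is int)

int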